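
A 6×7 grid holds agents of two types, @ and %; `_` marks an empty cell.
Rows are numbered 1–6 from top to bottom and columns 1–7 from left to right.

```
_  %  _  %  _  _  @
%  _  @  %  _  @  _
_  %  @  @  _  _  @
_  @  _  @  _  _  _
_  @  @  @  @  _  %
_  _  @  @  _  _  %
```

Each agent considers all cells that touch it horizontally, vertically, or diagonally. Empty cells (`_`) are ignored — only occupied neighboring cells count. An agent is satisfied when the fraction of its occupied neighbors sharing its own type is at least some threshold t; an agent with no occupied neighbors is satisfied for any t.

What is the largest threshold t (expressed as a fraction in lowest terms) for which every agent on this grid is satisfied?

1/4

(1,2)% 1/2
(1,4)% 1/2
(1,7)@ 1/1
(2,1)% 2/2
(2,3)@ 2/6
(2,4)% 1/4
(2,6)@ 2/2
(3,2)% 1/4
(3,3)@ 4/6
(3,4)@ 3/4
(3,7)@ 1/1
(4,2)@ 3/4
(4,4)@ 5/5
(5,2)@ 3/3
(5,3)@ 6/6
(5,4)@ 5/5
(5,5)@ 3/3
(5,7)% 1/1
(6,3)@ 4/4
(6,4)@ 4/4
(6,7)% 1/1
The smallest same-type fraction is 1/4 at (2,4), which reduces to 1/4. Any threshold above that leaves this agent unsatisfied.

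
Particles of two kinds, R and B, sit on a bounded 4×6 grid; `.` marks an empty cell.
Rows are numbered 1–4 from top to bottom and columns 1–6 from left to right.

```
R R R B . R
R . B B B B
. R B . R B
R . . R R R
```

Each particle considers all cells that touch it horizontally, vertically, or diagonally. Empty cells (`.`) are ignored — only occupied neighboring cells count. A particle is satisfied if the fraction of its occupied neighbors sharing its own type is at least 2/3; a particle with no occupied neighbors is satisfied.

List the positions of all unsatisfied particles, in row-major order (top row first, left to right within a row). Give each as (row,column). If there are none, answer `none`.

(1,3), (1,6), (2,3), (2,6), (3,2), (3,3), (3,5), (3,6)

(1,1)R 2/2 ✓
(1,2)R 3/4 ✓
(1,3)R 1/4 ✗
(1,4)B 3/4 ✓
(1,6)R 0/2 ✗
(2,1)R 3/3 ✓
(2,3)B 3/6 ✗
(2,4)B 4/6 ✓
(2,5)B 4/6 ✓
(2,6)B 2/4 ✗
(3,2)R 2/4 ✗
(3,3)B 2/4 ✗
(3,5)R 3/7 ✗
(3,6)B 2/5 ✗
(4,1)R 1/1 ✓
(4,4)R 2/3 ✓
(4,5)R 3/4 ✓
(4,6)R 2/3 ✓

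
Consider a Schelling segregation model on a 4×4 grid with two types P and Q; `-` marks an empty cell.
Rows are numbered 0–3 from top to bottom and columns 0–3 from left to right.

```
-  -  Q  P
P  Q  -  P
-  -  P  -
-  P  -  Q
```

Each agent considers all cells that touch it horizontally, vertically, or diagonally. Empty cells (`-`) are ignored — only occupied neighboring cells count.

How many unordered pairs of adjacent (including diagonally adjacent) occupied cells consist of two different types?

5

Scan each occupied cell's neighbors to the right and below (and the two forward diagonals) so each pair is counted once.
From row 0: 2 unlike of 4 pairs (running 2/4).
From row 1: 2 unlike of 3 pairs (running 4/7).
From row 2: 1 unlike of 2 pairs (running 5/9).
Total adjacent occupied pairs: 9; unlike-type pairs: 5.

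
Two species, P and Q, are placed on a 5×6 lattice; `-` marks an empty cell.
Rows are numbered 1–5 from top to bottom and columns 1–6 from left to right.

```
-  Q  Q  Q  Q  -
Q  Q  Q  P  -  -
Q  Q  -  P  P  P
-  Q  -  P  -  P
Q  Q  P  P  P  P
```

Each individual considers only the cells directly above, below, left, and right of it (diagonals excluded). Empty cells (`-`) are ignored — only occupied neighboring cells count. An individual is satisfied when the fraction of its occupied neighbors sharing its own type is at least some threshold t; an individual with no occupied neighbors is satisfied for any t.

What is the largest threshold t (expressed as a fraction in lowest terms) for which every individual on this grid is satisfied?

1/3

Row 1: (1,2)Q 2/2 · (1,3)Q 3/3 · (1,4)Q 2/3 · (1,5)Q 1/1
Row 2: (2,1)Q 2/2 · (2,2)Q 4/4 · (2,3)Q 2/3 · (2,4)P 1/3
Row 3: (3,1)Q 2/2 · (3,2)Q 3/3 · (3,4)P 3/3 · (3,5)P 2/2 · (3,6)P 2/2
Row 4: (4,2)Q 2/2 · (4,4)P 2/2 · (4,6)P 2/2
Row 5: (5,1)Q 1/1 · (5,2)Q 2/3 · (5,3)P 1/2 · (5,4)P 3/3 · (5,5)P 2/2 · (5,6)P 2/2
The smallest same-type fraction is 1/3 at (2,4), which reduces to 1/3. Any threshold above that leaves this individual unsatisfied.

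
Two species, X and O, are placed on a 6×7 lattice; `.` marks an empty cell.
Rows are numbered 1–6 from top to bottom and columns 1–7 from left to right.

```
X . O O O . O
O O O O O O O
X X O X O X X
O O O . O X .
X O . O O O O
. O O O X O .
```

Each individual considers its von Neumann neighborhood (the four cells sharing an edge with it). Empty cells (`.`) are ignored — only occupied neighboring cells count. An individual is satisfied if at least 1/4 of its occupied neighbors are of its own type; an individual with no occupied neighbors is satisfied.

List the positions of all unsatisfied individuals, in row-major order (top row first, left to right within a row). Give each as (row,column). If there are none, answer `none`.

(1,1), (3,4), (5,1), (6,5)

Row 1: (1,1)X 0/1 not · (1,3)O 2/2 satisfied · (1,4)O 3/3 satisfied · (1,5)O 2/2 satisfied · (1,7)O 1/1 satisfied
Row 2: (2,1)O 1/3 satisfied · (2,2)O 2/3 satisfied · (2,3)O 4/4 satisfied · (2,4)O 3/4 satisfied · (2,5)O 4/4 satisfied · (2,6)O 2/3 satisfied · (2,7)O 2/3 satisfied
Row 3: (3,1)X 1/3 satisfied · (3,2)X 1/4 satisfied · (3,3)O 2/4 satisfied · (3,4)X 0/3 not · (3,5)O 2/4 satisfied · (3,6)X 2/4 satisfied · (3,7)X 1/2 satisfied
Row 4: (4,1)O 1/3 satisfied · (4,2)O 3/4 satisfied · (4,3)O 2/2 satisfied · (4,5)O 2/3 satisfied · (4,6)X 1/3 satisfied
Row 5: (5,1)X 0/2 not · (5,2)O 2/3 satisfied · (5,4)O 2/2 satisfied · (5,5)O 3/4 satisfied · (5,6)O 3/4 satisfied · (5,7)O 1/1 satisfied
Row 6: (6,2)O 2/2 satisfied · (6,3)O 2/2 satisfied · (6,4)O 2/3 satisfied · (6,5)X 0/3 not · (6,6)O 1/2 satisfied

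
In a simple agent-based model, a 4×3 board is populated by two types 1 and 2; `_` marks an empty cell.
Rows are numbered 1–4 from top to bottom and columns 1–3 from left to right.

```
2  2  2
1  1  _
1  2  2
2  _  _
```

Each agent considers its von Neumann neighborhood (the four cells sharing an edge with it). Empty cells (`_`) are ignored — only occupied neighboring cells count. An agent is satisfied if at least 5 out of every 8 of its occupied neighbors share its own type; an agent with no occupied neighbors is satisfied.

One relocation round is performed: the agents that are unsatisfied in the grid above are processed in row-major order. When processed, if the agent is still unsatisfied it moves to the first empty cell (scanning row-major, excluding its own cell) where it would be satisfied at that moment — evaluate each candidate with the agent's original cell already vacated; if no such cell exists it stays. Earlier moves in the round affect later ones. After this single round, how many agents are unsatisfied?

2

Initially unsatisfied (in order): (1,1), (2,2), (3,1), (3,2), (4,1).
  (1,1) → (2,3).
  (2,2): no empty cell satisfies it; stays.
  (3,1): no empty cell satisfies it; stays.
  (3,2) → (4,2).
  (4,1) → (4,3).
Resulting grid:
_ 2 2
1 1 2
1 _ 2
_ 2 2
Unsatisfied now: (1,2), (2,2).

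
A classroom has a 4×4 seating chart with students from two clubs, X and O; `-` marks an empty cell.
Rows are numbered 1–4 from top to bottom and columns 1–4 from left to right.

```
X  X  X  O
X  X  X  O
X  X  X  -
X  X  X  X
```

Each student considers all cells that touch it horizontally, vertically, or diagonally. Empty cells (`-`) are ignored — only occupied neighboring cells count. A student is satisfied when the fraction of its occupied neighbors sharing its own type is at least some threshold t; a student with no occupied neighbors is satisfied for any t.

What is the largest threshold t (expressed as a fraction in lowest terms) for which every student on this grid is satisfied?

1/4

Row 1: (1,1)X 3/3 · (1,2)X 5/5 · (1,3)X 3/5 · (1,4)O 1/3
Row 2: (2,1)X 5/5 · (2,2)X 8/8 · (2,3)X 5/7 · (2,4)O 1/4
Row 3: (3,1)X 5/5 · (3,2)X 8/8 · (3,3)X 6/7
Row 4: (4,1)X 3/3 · (4,2)X 5/5 · (4,3)X 4/4 · (4,4)X 2/2
The smallest same-type fraction is 1/4 at (2,4), which reduces to 1/4. Any threshold above that leaves this student unsatisfied.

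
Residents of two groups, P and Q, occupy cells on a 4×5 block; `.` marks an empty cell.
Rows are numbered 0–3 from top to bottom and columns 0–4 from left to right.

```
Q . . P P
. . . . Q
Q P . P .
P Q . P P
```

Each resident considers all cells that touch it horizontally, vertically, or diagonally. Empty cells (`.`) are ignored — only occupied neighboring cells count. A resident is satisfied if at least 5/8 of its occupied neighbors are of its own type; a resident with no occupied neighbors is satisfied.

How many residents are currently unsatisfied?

(0,0)Q 0/0 satisfied
(0,3)P 1/2 not
(0,4)P 1/2 not
(1,4)Q 0/3 not
(2,0)Q 1/3 not
(2,1)P 1/3 not
(2,3)P 2/3 satisfied
(3,0)P 1/3 not
(3,1)Q 1/3 not
(3,3)P 2/2 satisfied
(3,4)P 2/2 satisfied
Unsatisfied: (0,3), (0,4), (1,4), (2,0), (2,1), (3,0), (3,1) — 7 in total.

7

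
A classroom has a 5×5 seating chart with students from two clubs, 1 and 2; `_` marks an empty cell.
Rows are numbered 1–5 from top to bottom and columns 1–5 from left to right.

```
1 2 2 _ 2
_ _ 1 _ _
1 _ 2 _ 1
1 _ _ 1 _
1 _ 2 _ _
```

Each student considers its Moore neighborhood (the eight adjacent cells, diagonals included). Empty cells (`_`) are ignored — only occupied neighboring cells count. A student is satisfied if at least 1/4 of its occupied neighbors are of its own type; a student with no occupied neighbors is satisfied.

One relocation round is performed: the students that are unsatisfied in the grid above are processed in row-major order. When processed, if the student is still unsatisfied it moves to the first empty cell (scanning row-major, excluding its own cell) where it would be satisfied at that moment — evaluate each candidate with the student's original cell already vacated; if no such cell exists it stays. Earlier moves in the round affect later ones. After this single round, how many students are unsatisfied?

1

Initially unsatisfied (in order): (1,1), (2,3), (3,3), (5,3).
  (1,1) → (1,4).
  (2,3): now satisfied by earlier moves; stays.
  (3,3) → (1,1).
  (5,3) → (2,1).
Resulting grid:
2 2 2 1 2
2 _ 1 _ _
1 _ _ _ 1
1 _ _ 1 _
1 _ _ _ _
Unsatisfied now: (1,5).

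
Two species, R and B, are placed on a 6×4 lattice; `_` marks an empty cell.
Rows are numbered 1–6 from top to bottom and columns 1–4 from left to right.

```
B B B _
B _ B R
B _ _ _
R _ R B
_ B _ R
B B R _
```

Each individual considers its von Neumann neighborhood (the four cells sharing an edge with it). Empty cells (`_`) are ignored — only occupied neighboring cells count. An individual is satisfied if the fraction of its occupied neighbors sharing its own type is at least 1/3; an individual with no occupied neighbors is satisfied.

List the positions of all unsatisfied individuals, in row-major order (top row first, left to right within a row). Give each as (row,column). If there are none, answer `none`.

(2,4), (4,1), (4,3), (4,4), (5,4), (6,3)

(1,1)B 2/2 ✓
(1,2)B 2/2 ✓
(1,3)B 2/2 ✓
(2,1)B 2/2 ✓
(2,3)B 1/2 ✓
(2,4)R 0/1 ✗
(3,1)B 1/2 ✓
(4,1)R 0/1 ✗
(4,3)R 0/1 ✗
(4,4)B 0/2 ✗
(5,2)B 1/1 ✓
(5,4)R 0/1 ✗
(6,1)B 1/1 ✓
(6,2)B 2/3 ✓
(6,3)R 0/1 ✗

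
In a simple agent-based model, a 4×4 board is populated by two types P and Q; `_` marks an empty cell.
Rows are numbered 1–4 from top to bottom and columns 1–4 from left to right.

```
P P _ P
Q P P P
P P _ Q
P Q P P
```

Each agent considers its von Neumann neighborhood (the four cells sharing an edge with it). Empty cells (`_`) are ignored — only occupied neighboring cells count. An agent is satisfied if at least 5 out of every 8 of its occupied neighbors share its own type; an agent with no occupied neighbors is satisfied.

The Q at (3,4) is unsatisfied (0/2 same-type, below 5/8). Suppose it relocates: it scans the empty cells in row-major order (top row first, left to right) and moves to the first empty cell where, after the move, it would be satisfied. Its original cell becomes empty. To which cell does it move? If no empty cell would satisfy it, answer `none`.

none

Vacating (3,4). Empty cells in order:
  (1,3): 0/3 same-type → still unsatisfied.
  (3,3): 0/3 same-type → still unsatisfied.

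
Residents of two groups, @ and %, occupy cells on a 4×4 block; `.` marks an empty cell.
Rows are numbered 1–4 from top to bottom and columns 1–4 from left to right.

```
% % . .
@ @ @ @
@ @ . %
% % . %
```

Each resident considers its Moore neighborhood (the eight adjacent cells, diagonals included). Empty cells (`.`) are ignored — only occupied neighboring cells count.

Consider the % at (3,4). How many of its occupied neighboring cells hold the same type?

Occupied neighbors of (3,4): (2,3)=@, (2,4)=@, (4,4)=%.
Same type (%): 1 of 3.

1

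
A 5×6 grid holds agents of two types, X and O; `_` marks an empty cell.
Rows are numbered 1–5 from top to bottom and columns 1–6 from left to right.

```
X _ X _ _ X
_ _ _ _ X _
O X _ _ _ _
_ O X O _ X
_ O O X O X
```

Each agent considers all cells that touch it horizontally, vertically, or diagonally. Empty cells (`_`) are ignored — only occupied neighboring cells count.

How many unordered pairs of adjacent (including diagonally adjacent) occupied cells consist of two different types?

11

Scan each occupied cell's neighbors to the right and below (and the two forward diagonals) so each pair is counted once.
From row 1: 0 unlike of 1 pairs (running 0/1).
From row 3: 2 unlike of 4 pairs (running 2/5).
From row 4: 6 unlike of 12 pairs (running 8/17).
From row 5: 3 unlike of 4 pairs (running 11/21).
Total adjacent occupied pairs: 21; unlike-type pairs: 11.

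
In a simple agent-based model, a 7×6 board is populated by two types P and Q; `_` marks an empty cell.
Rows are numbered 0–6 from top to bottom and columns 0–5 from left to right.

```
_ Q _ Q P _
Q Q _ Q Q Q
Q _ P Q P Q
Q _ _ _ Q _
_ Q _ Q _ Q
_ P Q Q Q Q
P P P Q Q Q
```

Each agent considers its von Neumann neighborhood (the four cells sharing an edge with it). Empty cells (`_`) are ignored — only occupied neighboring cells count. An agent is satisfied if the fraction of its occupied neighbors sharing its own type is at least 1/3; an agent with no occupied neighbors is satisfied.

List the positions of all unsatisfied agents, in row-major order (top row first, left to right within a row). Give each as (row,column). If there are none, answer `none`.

Row 0: (0,1)Q 1/1 satisfied · (0,3)Q 1/2 satisfied · (0,4)P 0/2 not
Row 1: (1,0)Q 2/2 satisfied · (1,1)Q 2/2 satisfied · (1,3)Q 3/3 satisfied · (1,4)Q 2/4 satisfied · (1,5)Q 2/2 satisfied
Row 2: (2,0)Q 2/2 satisfied · (2,2)P 0/1 not · (2,3)Q 1/3 satisfied · (2,4)P 0/4 not · (2,5)Q 1/2 satisfied
Row 3: (3,0)Q 1/1 satisfied · (3,4)Q 0/1 not
Row 4: (4,1)Q 0/1 not · (4,3)Q 1/1 satisfied · (4,5)Q 1/1 satisfied
Row 5: (5,1)P 1/3 satisfied · (5,2)Q 1/3 satisfied · (5,3)Q 4/4 satisfied · (5,4)Q 3/3 satisfied · (5,5)Q 3/3 satisfied
Row 6: (6,0)P 1/1 satisfied · (6,1)P 3/3 satisfied · (6,2)P 1/3 satisfied · (6,3)Q 2/3 satisfied · (6,4)Q 3/3 satisfied · (6,5)Q 2/2 satisfied

(0,4), (2,2), (2,4), (3,4), (4,1)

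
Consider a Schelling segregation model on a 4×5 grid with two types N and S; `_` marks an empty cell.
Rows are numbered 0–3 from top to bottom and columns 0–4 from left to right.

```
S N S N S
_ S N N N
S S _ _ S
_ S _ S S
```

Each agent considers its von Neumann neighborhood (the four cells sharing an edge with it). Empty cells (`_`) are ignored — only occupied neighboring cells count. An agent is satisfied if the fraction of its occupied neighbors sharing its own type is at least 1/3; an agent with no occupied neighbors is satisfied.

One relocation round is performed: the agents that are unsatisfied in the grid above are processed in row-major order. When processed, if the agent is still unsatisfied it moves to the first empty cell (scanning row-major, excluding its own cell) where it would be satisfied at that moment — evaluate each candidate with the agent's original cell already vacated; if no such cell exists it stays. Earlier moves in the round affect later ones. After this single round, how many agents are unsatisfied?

0

Initially unsatisfied (in order): (0,0), (0,1), (0,2), (0,4).
  (0,0) → (1,0).
  (0,1) → (2,2).
  (0,2) → (0,0).
  (0,4) → (0,1).
Resulting grid:
S S _ N _
S S N N N
S S N _ S
_ S _ S S
All satisfied now.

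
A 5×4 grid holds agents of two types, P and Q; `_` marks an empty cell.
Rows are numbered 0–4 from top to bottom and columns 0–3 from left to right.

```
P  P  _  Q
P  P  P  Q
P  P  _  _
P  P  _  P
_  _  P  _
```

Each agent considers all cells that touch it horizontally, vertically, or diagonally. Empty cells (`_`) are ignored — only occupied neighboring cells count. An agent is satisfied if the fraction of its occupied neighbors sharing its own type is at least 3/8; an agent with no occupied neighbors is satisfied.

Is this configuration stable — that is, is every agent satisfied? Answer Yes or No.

Row 0: (0,0)P 3/3 ok · (0,1)P 4/4 ok · (0,3)Q 1/2 ok
Row 1: (1,0)P 5/5 ok · (1,1)P 6/6 ok · (1,2)P 3/5 ok · (1,3)Q 1/2 ok
Row 2: (2,0)P 5/5 ok · (2,1)P 6/6 ok
Row 3: (3,0)P 3/3 ok · (3,1)P 4/4 ok · (3,3)P 1/1 ok
Row 4: (4,2)P 2/2 ok
All meet the threshold, so the configuration is stable.

Yes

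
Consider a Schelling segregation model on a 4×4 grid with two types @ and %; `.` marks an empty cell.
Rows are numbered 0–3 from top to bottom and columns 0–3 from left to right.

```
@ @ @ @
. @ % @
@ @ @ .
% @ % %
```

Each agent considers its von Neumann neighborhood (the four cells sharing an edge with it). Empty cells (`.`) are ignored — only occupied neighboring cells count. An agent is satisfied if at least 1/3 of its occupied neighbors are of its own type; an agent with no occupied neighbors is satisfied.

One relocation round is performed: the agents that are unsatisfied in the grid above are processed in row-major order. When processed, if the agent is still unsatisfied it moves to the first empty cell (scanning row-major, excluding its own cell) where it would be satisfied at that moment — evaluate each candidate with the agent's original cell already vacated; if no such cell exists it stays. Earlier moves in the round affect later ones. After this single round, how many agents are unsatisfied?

Initially unsatisfied (in order): (1,2), (3,0).
  (1,2) → (2,3).
  (3,0): no empty cell satisfies it; stays.
Resulting grid:
@ @ @ @
. @ . @
@ @ @ %
% @ % %
Unsatisfied now: (3,0).

1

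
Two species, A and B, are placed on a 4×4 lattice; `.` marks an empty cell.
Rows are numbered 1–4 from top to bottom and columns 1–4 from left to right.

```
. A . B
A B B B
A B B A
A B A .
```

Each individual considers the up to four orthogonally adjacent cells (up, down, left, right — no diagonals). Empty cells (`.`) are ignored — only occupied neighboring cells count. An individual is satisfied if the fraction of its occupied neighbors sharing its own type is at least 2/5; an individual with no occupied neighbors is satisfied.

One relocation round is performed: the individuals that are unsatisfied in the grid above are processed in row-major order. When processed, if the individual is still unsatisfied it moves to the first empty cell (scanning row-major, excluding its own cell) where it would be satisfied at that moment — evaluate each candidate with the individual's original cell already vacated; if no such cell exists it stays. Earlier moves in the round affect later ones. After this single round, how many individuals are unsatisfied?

Initially unsatisfied (in order): (1,2), (3,4), (4,2), (4,3).
  (1,2) → (1,1).
  (3,4) → (1,2).
  (4,2) → (1,3).
  (4,3) → (4,2).
Resulting grid:
A A B B
A B B B
A B B .
A A . .
Unsatisfied now: (1,2).

1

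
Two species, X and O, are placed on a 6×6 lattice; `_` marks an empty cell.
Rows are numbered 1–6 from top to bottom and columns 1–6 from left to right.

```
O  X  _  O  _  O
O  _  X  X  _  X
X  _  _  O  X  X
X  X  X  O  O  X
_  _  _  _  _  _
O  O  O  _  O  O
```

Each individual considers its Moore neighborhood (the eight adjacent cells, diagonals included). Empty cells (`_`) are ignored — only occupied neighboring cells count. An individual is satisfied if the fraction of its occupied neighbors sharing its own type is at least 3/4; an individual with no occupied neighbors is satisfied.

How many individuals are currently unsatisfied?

15

Row 1: (1,1)O 1/2 not · (1,2)X 1/3 not · (1,4)O 0/2 not · (1,6)O 0/1 not
Row 2: (2,1)O 1/3 not · (2,3)X 2/4 not · (2,4)X 2/4 not · (2,6)X 2/3 not
Row 3: (3,1)X 2/3 not · (3,4)O 2/6 not · (3,5)X 4/7 not · (3,6)X 3/4 satisfied
Row 4: (4,1)X 2/2 satisfied · (4,2)X 3/3 satisfied · (4,3)X 1/3 not · (4,4)O 2/4 not · (4,5)O 2/5 not · (4,6)X 2/3 not
Row 6: (6,1)O 1/1 satisfied · (6,2)O 2/2 satisfied · (6,3)O 1/1 satisfied · (6,5)O 1/1 satisfied · (6,6)O 1/1 satisfied
Unsatisfied: (1,1), (1,2), (1,4), (1,6), (2,1), (2,3), (2,4), (2,6), (3,1), (3,4), (3,5), (4,3), (4,4), (4,5), (4,6) — 15 in total.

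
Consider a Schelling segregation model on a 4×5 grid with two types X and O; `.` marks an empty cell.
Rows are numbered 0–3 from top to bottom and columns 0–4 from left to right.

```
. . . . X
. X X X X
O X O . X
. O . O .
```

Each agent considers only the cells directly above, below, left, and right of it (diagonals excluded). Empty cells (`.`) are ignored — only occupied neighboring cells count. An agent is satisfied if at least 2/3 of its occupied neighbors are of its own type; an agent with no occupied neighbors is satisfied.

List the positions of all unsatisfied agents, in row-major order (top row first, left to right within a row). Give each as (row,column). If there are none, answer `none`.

(0,4)X 1/1 satisfied
(1,1)X 2/2 satisfied
(1,2)X 2/3 satisfied
(1,3)X 2/2 satisfied
(1,4)X 3/3 satisfied
(2,0)O 0/1 not
(2,1)X 1/4 not
(2,2)O 0/2 not
(2,4)X 1/1 satisfied
(3,1)O 0/1 not
(3,3)O 0/0 satisfied

(2,0), (2,1), (2,2), (3,1)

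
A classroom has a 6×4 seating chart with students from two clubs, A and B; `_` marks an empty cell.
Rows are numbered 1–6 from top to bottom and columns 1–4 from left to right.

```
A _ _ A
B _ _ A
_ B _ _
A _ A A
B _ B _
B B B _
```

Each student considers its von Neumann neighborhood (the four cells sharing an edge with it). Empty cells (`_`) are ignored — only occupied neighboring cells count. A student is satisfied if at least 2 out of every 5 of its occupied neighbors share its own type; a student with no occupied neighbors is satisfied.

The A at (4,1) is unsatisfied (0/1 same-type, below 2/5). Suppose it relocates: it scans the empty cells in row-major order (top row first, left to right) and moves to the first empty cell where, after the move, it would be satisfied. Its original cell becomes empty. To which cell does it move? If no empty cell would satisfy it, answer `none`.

Vacating (4,1). Empty cells in order:
  (1,2): 1/1 same-type → satisfied — stop here.

(1,2)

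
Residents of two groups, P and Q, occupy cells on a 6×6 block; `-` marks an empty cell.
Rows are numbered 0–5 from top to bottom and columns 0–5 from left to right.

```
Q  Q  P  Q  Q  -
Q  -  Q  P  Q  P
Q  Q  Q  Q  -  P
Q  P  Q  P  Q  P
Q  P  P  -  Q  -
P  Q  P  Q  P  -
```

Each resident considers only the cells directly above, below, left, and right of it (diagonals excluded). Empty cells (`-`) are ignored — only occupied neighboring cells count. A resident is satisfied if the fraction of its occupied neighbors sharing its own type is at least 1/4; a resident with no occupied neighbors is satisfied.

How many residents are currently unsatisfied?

7

Row 0: (0,0)Q 2/2 ✓ · (0,1)Q 1/2 ✓ · (0,2)P 0/3 ✗ · (0,3)Q 1/3 ✓ · (0,4)Q 2/2 ✓
Row 1: (1,0)Q 2/2 ✓ · (1,2)Q 1/3 ✓ · (1,3)P 0/4 ✗ · (1,4)Q 1/3 ✓ · (1,5)P 1/2 ✓
Row 2: (2,0)Q 3/3 ✓ · (2,1)Q 2/3 ✓ · (2,2)Q 4/4 ✓ · (2,3)Q 1/3 ✓ · (2,5)P 2/2 ✓
Row 3: (3,0)Q 2/3 ✓ · (3,1)P 1/4 ✓ · (3,2)Q 1/4 ✓ · (3,3)P 0/3 ✗ · (3,4)Q 1/3 ✓ · (3,5)P 1/2 ✓
Row 4: (4,0)Q 1/3 ✓ · (4,1)P 2/4 ✓ · (4,2)P 2/3 ✓ · (4,4)Q 1/2 ✓
Row 5: (5,0)P 0/2 ✗ · (5,1)Q 0/3 ✗ · (5,2)P 1/3 ✓ · (5,3)Q 0/2 ✗ · (5,4)P 0/2 ✗
Unsatisfied: (0,2), (1,3), (3,3), (5,0), (5,1), (5,3), (5,4) — 7 in total.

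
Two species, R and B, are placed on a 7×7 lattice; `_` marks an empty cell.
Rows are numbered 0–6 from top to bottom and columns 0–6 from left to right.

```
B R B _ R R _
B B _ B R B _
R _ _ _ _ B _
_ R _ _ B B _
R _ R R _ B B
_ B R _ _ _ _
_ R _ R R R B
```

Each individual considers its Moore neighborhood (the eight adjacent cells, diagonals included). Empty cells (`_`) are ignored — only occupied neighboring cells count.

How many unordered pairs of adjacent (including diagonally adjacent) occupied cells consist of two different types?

Scan each occupied cell's neighbors to the right and below (and the two forward diagonals) so each pair is counted once.
Row 0: B(0,0)–R(0,1)≠ B(0,0)–B(1,0)= B(0,0)–B(1,1)= R(0,1)–B(0,2)≠ R(0,1)–B(1,1)≠ R(0,1)–B(1,0)≠ B(0,2)–B(1,3)= B(0,2)–B(1,1)= R(0,4)–R(0,5)= R(0,4)–R(1,4)= R(0,4)–B(1,5)≠ R(0,4)–B(1,3)≠ R(0,5)–B(1,5)≠ R(0,5)–R(1,4)=  → 7/14 unlike.
Row 1: B(1,0)–B(1,1)= B(1,0)–R(2,0)≠ B(1,1)–R(2,0)≠ B(1,3)–R(1,4)≠ R(1,4)–B(1,5)≠ R(1,4)–B(2,5)≠ B(1,5)–B(2,5)=  → 5/7 unlike.
Row 2: R(2,0)–R(3,1)= B(2,5)–B(3,5)= B(2,5)–B(3,4)=  → 0/3 unlike.
Row 3: R(3,1)–R(4,2)= R(3,1)–R(4,0)= B(3,4)–B(3,5)= B(3,4)–B(4,5)= B(3,4)–R(4,3)≠ B(3,5)–B(4,5)= B(3,5)–B(4,6)=  → 1/7 unlike.
Row 4: R(4,0)–B(5,1)≠ R(4,2)–R(4,3)= R(4,2)–R(5,2)= R(4,2)–B(5,1)≠ R(4,3)–R(5,2)= B(4,5)–B(4,6)=  → 2/6 unlike.
Row 5: B(5,1)–R(5,2)≠ B(5,1)–R(6,1)≠ R(5,2)–R(6,3)= R(5,2)–R(6,1)=  → 2/4 unlike.
Row 6: R(6,3)–R(6,4)= R(6,4)–R(6,5)= R(6,5)–B(6,6)≠  → 1/3 unlike.
Total adjacent occupied pairs: 44; unlike-type pairs: 18.

18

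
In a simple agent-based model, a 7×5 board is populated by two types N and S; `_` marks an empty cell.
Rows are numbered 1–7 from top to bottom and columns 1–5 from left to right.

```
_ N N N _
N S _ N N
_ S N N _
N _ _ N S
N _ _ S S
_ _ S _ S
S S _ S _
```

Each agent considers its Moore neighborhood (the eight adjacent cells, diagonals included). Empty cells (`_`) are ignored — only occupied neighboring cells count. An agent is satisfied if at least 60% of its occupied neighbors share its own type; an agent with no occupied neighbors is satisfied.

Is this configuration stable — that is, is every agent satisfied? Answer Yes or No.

No

Row 1: (1,2)N 2/3 satisfied · (1,3)N 3/4 satisfied · (1,4)N 3/3 satisfied
Row 2: (2,1)N 1/3 not · (2,2)S 1/5 not · (2,4)N 5/5 satisfied · (2,5)N 3/3 satisfied
Row 3: (3,2)S 1/4 not · (3,3)N 3/5 satisfied · (3,4)N 4/5 satisfied
Row 4: (4,1)N 1/2 not · (4,4)N 2/5 not · (4,5)S 2/4 not
Row 5: (5,1)N 1/1 satisfied · (5,4)S 4/5 satisfied · (5,5)S 3/4 satisfied
Row 6: (6,3)S 3/3 satisfied · (6,5)S 3/3 satisfied
Row 7: (7,1)S 1/1 satisfied · (7,2)S 2/2 satisfied · (7,4)S 2/2 satisfied
For instance (2,1) has only 1/3 same-type neighbors, below 3/5.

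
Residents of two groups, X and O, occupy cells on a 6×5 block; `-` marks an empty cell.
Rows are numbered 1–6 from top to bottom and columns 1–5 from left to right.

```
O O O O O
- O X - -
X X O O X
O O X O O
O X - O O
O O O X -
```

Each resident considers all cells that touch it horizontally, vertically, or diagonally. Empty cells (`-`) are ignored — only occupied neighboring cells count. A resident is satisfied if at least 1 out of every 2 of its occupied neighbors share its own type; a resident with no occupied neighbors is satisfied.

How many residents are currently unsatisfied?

Row 1: (1,1)O 2/2 ✓ · (1,2)O 3/4 ✓ · (1,3)O 3/4 ✓ · (1,4)O 2/3 ✓ · (1,5)O 1/1 ✓
Row 2: (2,2)O 4/7 ✓ · (2,3)X 1/7 ✗
Row 3: (3,1)X 1/4 ✗ · (3,2)X 3/7 ✗ · (3,3)O 4/7 ✓ · (3,4)O 3/6 ✓ · (3,5)X 0/3 ✗
Row 4: (4,1)O 2/5 ✗ · (4,2)O 3/7 ✗ · (4,3)X 2/7 ✗ · (4,4)O 5/7 ✓ · (4,5)O 4/5 ✓
Row 5: (5,1)O 4/5 ✓ · (5,2)X 1/7 ✗ · (5,4)O 4/6 ✓ · (5,5)O 3/4 ✓
Row 6: (6,1)O 2/3 ✓ · (6,2)O 3/4 ✓ · (6,3)O 2/4 ✓ · (6,4)X 0/3 ✗
Unsatisfied: (2,3), (3,1), (3,2), (3,5), (4,1), (4,2), (4,3), (5,2), (6,4) — 9 in total.

9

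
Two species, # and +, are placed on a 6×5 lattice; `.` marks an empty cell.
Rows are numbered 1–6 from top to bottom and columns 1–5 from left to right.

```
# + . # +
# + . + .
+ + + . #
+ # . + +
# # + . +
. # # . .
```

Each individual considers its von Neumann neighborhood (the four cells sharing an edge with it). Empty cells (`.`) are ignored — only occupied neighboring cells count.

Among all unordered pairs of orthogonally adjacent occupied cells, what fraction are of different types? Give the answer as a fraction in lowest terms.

Scan each occupied cell's neighbors to the right and below so each pair is counted once.
From row 1: 3 unlike of 5 pairs (running 3/5).
From row 2: 2 unlike of 3 pairs (running 5/8).
From row 3: 2 unlike of 5 pairs (running 7/13).
From row 4: 2 unlike of 5 pairs (running 9/18).
From row 5: 2 unlike of 4 pairs (running 11/22).
From row 6: 0 unlike of 1 pairs (running 11/23).
Total adjacent occupied pairs: 23; unlike-type pairs: 11.
11/23 is already in lowest terms.

11/23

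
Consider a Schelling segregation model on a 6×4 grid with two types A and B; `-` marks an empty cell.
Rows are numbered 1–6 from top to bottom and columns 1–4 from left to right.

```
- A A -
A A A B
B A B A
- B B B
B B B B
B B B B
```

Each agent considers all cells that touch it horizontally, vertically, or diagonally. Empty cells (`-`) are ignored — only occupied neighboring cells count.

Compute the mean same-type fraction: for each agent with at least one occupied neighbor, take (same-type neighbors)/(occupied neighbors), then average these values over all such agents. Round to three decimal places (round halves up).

Row 1: (1,2)A 4/4 · (1,3)A 3/4
Row 2: (2,1)A 3/4 · (2,2)A 5/7 · (2,3)A 5/7 · (2,4)B 1/4
Row 3: (3,1)B 1/4 · (3,2)A 3/7 · (3,3)B 4/8 · (3,4)A 1/5
Row 4: (4,2)B 6/7 · (4,3)B 6/8 · (4,4)B 4/5
Row 5: (5,1)B 4/4 · (5,2)B 7/7 · (5,3)B 8/8 · (5,4)B 5/5
Row 6: (6,1)B 3/3 · (6,2)B 5/5 · (6,3)B 5/5 · (6,4)B 3/3
Sum over 21 agents: 4/4 + 3/4 + 3/4 + 5/7 + 5/7 + 1/4 + 1/4 + 3/7 + 4/8 + 1/5 + 6/7 + 6/8 + 4/5 + 4/4 + 7/7 + 8/8 + 5/5 + 3/3 + 5/5 + 5/5 + 3/3 = 447/28; mean = 447/28 ÷ 21 = 149/196 = 0.760204… → 0.760.

0.760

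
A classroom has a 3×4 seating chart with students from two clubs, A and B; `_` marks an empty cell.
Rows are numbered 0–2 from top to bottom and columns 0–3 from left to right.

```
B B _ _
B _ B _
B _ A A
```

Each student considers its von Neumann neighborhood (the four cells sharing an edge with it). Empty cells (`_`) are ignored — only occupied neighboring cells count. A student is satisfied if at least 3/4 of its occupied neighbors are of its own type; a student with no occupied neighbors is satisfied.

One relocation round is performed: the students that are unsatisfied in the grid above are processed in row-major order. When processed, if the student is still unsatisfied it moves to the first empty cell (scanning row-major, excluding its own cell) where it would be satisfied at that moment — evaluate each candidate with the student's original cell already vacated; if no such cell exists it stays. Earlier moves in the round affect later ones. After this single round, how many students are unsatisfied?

0

Initially unsatisfied (in order): (1,2), (2,2).
  (1,2) → (0,2).
  (2,2): now satisfied by earlier moves; stays.
Resulting grid:
B B B _
B _ _ _
B _ A A
All satisfied now.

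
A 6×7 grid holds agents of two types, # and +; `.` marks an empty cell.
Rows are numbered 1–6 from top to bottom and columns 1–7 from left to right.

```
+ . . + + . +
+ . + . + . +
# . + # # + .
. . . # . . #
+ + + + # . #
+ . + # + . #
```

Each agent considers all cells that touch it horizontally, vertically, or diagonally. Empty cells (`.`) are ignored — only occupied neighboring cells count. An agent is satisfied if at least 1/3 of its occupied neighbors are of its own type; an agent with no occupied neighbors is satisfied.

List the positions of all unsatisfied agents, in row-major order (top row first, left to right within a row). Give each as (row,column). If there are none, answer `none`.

(3,1), (6,4)

(1,1)+ 1/1 satisfied
(1,4)+ 3/3 satisfied
(1,5)+ 2/2 satisfied
(1,7)+ 1/1 satisfied
(2,1)+ 1/2 satisfied
(2,3)+ 2/3 satisfied
(2,5)+ 3/5 satisfied
(2,7)+ 2/2 satisfied
(3,1)# 0/1 not
(3,3)+ 1/3 satisfied
(3,4)# 2/5 satisfied
(3,5)# 2/4 satisfied
(3,6)+ 2/4 satisfied
(4,4)# 3/6 satisfied
(4,7)# 1/2 satisfied
(5,1)+ 2/2 satisfied
(5,2)+ 4/4 satisfied
(5,3)+ 3/5 satisfied
(5,4)+ 3/6 satisfied
(5,5)# 2/4 satisfied
(5,7)# 2/2 satisfied
(6,1)+ 2/2 satisfied
(6,3)+ 3/4 satisfied
(6,4)# 1/5 not
(6,5)+ 1/3 satisfied
(6,7)# 1/1 satisfied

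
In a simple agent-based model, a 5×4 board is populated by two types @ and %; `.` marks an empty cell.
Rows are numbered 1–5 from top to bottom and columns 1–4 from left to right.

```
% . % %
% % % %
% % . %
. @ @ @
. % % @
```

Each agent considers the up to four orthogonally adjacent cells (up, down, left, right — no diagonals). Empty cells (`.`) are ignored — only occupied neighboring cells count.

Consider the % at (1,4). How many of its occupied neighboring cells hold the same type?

2

Occupied neighbors of (1,4): (2,4)=%, (1,3)=%.
Same type (%): 2 of 2.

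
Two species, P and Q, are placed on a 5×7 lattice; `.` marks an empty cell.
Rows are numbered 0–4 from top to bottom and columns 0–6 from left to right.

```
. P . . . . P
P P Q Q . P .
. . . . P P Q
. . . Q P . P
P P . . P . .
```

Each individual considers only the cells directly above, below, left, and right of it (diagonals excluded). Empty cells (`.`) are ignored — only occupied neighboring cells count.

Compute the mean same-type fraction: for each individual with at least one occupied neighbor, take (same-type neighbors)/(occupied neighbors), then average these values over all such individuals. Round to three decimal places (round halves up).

0.700

Row 0: (0,1)P 1/1 · (0,6)P — no occupied neighbors
Row 1: (1,0)P 1/1 · (1,1)P 2/3 · (1,2)Q 1/2 · (1,3)Q 1/1 · (1,5)P 1/1
Row 2: (2,4)P 2/2 · (2,5)P 2/3 · (2,6)Q 0/2
Row 3: (3,3)Q 0/1 · (3,4)P 2/3 · (3,6)P 0/1
Row 4: (4,0)P 1/1 · (4,1)P 1/1 · (4,4)P 1/1
Sum over 15 individuals: 1/1 + 1/1 + 2/3 + 1/2 + 1/1 + 1/1 + 2/2 + 2/3 + 0/2 + 0/1 + 2/3 + 0/1 + 1/1 + 1/1 + 1/1 = 21/2; mean = 21/2 ÷ 15 = 7/10 = 0.7 → 0.700.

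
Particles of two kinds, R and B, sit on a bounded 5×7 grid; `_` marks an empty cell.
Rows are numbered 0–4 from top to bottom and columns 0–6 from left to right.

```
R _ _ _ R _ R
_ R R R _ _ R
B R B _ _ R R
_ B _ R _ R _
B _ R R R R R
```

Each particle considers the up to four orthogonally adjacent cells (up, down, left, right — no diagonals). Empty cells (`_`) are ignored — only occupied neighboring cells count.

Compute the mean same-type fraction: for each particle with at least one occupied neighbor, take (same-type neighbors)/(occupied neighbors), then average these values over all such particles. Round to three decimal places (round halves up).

0.773

Row 0: (0,0)R — no occupied neighbors · (0,4)R — no occupied neighbors · (0,6)R 1/1
Row 1: (1,1)R 2/2 · (1,2)R 2/3 · (1,3)R 1/1 · (1,6)R 2/2
Row 2: (2,0)B 0/1 · (2,1)R 1/4 · (2,2)B 0/2 · (2,5)R 2/2 · (2,6)R 2/2
Row 3: (3,1)B 0/1 · (3,3)R 1/1 · (3,5)R 2/2
Row 4: (4,0)B — no occupied neighbors · (4,2)R 1/1 · (4,3)R 3/3 · (4,4)R 2/2 · (4,5)R 3/3 · (4,6)R 1/1
Sum over 18 particles: 1/1 + 2/2 + 2/3 + 1/1 + 2/2 + 0/1 + 1/4 + 0/2 + 2/2 + 2/2 + 0/1 + 1/1 + 2/2 + 1/1 + 3/3 + 2/2 + 3/3 + 1/1 = 167/12; mean = 167/12 ÷ 18 = 167/216 = 0.773148… → 0.773.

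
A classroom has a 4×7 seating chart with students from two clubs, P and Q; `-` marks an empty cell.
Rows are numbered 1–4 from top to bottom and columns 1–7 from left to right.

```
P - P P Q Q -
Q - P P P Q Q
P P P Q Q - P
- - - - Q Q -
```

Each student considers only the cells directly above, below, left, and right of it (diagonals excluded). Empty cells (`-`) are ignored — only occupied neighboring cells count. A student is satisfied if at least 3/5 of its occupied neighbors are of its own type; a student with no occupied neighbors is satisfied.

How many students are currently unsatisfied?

(1,1)P 0/1 unhappy
(1,3)P 2/2 ok
(1,4)P 2/3 ok
(1,5)Q 1/3 unhappy
(1,6)Q 2/2 ok
(2,1)Q 0/2 unhappy
(2,3)P 3/3 ok
(2,4)P 3/4 ok
(2,5)P 1/4 unhappy
(2,6)Q 2/3 ok
(2,7)Q 1/2 unhappy
(3,1)P 1/2 unhappy
(3,2)P 2/2 ok
(3,3)P 2/3 ok
(3,4)Q 1/3 unhappy
(3,5)Q 2/3 ok
(3,7)P 0/1 unhappy
(4,5)Q 2/2 ok
(4,6)Q 1/1 ok
Unsatisfied: (1,1), (1,5), (2,1), (2,5), (2,7), (3,1), (3,4), (3,7) — 8 in total.

8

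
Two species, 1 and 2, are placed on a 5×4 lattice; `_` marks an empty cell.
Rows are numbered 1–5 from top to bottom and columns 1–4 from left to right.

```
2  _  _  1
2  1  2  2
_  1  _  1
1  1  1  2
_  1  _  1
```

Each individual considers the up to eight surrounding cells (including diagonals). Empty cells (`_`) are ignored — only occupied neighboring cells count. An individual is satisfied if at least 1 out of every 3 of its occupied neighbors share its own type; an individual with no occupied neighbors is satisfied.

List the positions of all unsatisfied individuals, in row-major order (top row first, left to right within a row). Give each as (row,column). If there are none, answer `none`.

(1,4), (2,2), (2,3), (3,4), (4,4)

(1,1)2 1/2 satisfied
(1,4)1 0/2 not
(2,1)2 1/3 satisfied
(2,2)1 1/4 not
(2,3)2 1/5 not
(2,4)2 1/3 satisfied
(3,2)1 4/6 satisfied
(3,4)1 1/4 not
(4,1)1 3/3 satisfied
(4,2)1 4/4 satisfied
(4,3)1 5/6 satisfied
(4,4)2 0/3 not
(5,2)1 3/3 satisfied
(5,4)1 1/2 satisfied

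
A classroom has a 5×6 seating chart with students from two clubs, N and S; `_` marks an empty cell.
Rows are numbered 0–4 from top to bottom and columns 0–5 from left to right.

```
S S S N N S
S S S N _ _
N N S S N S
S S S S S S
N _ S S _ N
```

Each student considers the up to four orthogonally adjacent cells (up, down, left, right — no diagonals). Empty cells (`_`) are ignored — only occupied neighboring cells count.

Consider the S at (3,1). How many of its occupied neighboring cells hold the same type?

2

Occupied neighbors of (3,1): (2,1)=N, (3,0)=S, (3,2)=S.
Same type (S): 2 of 3.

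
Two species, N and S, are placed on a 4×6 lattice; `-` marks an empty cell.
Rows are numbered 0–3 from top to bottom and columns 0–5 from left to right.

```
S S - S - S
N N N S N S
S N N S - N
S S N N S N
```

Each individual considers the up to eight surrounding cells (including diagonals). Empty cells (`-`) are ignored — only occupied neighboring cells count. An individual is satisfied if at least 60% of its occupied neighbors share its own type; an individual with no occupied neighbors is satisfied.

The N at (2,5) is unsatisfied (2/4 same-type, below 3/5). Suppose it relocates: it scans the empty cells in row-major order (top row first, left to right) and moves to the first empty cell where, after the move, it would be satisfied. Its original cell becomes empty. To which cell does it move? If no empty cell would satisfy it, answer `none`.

Vacating (2,5). Empty cells in order:
  (0,2): 2/5 same-type → still unsatisfied.
  (0,4): 1/5 same-type → still unsatisfied.
  (2,4): 3/7 same-type → still unsatisfied.

none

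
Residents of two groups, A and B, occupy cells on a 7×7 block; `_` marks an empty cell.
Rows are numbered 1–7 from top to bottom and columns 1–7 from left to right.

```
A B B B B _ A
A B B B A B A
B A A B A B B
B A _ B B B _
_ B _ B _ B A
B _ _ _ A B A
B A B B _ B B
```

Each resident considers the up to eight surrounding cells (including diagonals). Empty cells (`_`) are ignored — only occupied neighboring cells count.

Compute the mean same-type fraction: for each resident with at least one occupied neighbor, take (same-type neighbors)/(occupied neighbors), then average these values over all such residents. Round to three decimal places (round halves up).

(1,1)A 1/3
(1,2)B 3/5
(1,3)B 5/5
(1,4)B 4/5
(1,5)B 3/4
(1,7)A 1/2
(2,1)A 2/5
(2,2)B 4/8
(2,3)B 6/8
(2,4)B 5/8
(2,5)A 1/7
(2,6)B 3/7
(2,7)A 1/4
(3,1)B 2/5
(3,2)A 3/7
(3,3)A 2/7
(3,4)B 4/7
(3,5)A 1/8
(3,6)B 4/7
(3,7)B 3/4
(4,1)B 2/4
(4,2)A 2/5
(4,4)B 3/5
(4,5)B 6/7
(4,6)B 4/6
(5,2)B 2/3
(5,4)B 2/3
(5,6)B 3/6
(5,7)A 1/4
(6,1)B 2/3
(6,5)A 0/5
(6,6)B 3/6
(6,7)A 1/5
(7,1)B 1/2
(7,2)A 0/3
(7,3)B 1/2
(7,4)B 1/2
(7,6)B 2/4
(7,7)B 2/3
Sum over 39 residents: 1/3 + 3/5 + 5/5 + 4/5 + 3/4 + 1/2 + 2/5 + 4/8 + 6/8 + 5/8 + 1/7 + 3/7 + 1/4 + 2/5 + 3/7 + 2/7 + 4/7 + 1/8 + 4/7 + 3/4 + 2/4 + 2/5 + 3/5 + 6/7 + 4/6 + 2/3 + 2/3 + 3/6 + 1/4 + 2/3 + 0/5 + 3/6 + 1/5 + 1/2 + 0/3 + 1/2 + 1/2 + 2/4 + 2/3 = 2032/105; mean = 2032/105 ÷ 39 = 2032/4095 = 0.496214… → 0.496.

0.496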